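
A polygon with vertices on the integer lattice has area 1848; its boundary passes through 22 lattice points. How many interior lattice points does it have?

1838

Pick's theorem A = I + B/2 − 1 rearranges to I = A − B/2 + 1 = 1848 − 22/2 + 1 = 1838.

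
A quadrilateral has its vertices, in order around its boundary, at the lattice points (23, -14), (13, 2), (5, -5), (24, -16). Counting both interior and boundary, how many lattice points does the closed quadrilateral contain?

The shoelace formula gives twice the area as |(23·2 − 13·(-14)) + (13·(-5) − 5·2) + (5·(-16) − 24·(-5)) + (24·(-14) − 23·(-16))| = 225, so the area is 112.5.
The number of boundary lattice points is Σ gcd(|Δx|,|Δy|) = gcd(10,16) + gcd(8,7) + gcd(19,11) + gcd(1,2) = 2+1+1+1 = 5.
Pick's theorem gives I = A − B/2 + 1 = 112.5 − 5/2 + 1 = 111, so the closed region contains I + B = 111 + 5 = 116 lattice points.

116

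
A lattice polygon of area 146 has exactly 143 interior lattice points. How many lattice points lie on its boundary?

Pick's theorem gives A = I + B/2 − 1, so B = 2(A − I + 1) = 2(146 − 143 + 1) = 8.

8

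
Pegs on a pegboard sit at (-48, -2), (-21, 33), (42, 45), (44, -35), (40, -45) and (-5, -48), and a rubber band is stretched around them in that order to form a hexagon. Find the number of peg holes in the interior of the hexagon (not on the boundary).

6208

Using the shoelace formula, 2A = |[(-48)·33 − (-21)·(-2)] + [(-21)·45 − 42·33] + [42·(-35) − 44·45] + [44·(-45) − 40·(-35)] + [40·(-48) − (-5)·(-45)] + [(-5)·(-2) − (-48)·(-48)]| = 12426, so the area is 6213.
The number of boundary lattice points is Σ gcd(|Δx|,|Δy|) = gcd(27,35) + gcd(63,12) + gcd(2,80) + gcd(4,10) + gcd(45,3) + gcd(43,46) = 1+3+2+2+3+1 = 12.
Pick's theorem gives I = A − B/2 + 1 = 6213 − 12/2 + 1 = 6208.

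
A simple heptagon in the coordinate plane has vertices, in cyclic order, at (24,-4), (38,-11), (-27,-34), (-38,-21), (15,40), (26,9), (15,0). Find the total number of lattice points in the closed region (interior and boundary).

2373

The shoelace formula gives twice the area as |[24·(-11) − 38·(-4)] + [38·(-34) − (-27)·(-11)] + [(-27)·(-21) − (-38)·(-34)] + [(-38)·40 − 15·(-21)] + [15·9 − 26·40] + [26·0 − 15·9] + [15·(-4) − 24·0]| = 4731, so the area is 4731/2.
Along each edge there are gcd(|Δx|,|Δy|)+1 lattice points, so counting each shared vertex once the boundary has gcd(14,7) + gcd(65,23) + gcd(11,13) + gcd(53,61) + gcd(11,31) + gcd(11,9) + gcd(9,4) = 7+1+1+1+1+1+1 = 13.
Pick's theorem gives I = A − B/2 + 1 = 4731/2 − 13/2 + 1 = 2360, so the closed region contains I + B = 2360 + 13 = 2373 lattice points.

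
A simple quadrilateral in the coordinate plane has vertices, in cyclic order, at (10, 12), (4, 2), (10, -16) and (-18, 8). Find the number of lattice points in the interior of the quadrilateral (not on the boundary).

301

Using the shoelace formula, 2A = |[10·2 − 4·12] + [4·(-16) − 10·2] + [10·8 − (-18)·(-16)] + [(-18)·12 − 10·8]| = 616, so the area is 308.
The number of boundary lattice points is Σ gcd(|Δx|,|Δy|) = gcd(6,10) + gcd(6,18) + gcd(28,24) + gcd(28,4) = 2+6+4+4 = 16.
Pick's theorem gives I = A − B/2 + 1 = 308 − 16/2 + 1 = 301.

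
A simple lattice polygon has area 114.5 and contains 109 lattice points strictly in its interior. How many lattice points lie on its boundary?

13

Pick's theorem gives A = I + B/2 − 1, so B = 2(A − I + 1) = 2(114.5 − 109 + 1) = 13.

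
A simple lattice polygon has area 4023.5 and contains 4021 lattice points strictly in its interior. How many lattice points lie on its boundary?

Pick's theorem gives A = I + B/2 − 1, so B = 2(A − I + 1) = 2(4023.5 − 4021 + 1) = 7.

7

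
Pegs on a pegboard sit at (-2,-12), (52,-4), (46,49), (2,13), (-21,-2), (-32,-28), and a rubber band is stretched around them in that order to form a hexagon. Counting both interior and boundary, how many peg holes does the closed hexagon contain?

The shoelace formula gives twice the area as |[(-2)·(-4) − 52·(-12)] + [52·49 − 46·(-4)] + [46·13 − 2·49] + [2·(-2) − (-21)·13] + [(-21)·(-28) − (-32)·(-2)] + [(-32)·(-12) − (-2)·(-28)]| = 4985, so the area is 4985/2.
Summing gcd(|Δx|,|Δy|) over the edges gives the boundary count: gcd(54,8) + gcd(6,53) + gcd(44,36) + gcd(23,15) + gcd(11,26) + gcd(30,16) = 2+1+4+1+1+2 = 11.
Pick's theorem gives I = A − B/2 + 1 = 4985/2 − 11/2 + 1 = 2488, so the closed region contains I + B = 2488 + 11 = 2499 lattice points.

2499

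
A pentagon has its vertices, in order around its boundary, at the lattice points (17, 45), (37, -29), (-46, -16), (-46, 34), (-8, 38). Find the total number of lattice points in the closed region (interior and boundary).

4462

By the shoelace formula, twice the signed area is |[17·(-29) − 37·45] + [37·(-16) − (-46)·(-29)] + [(-46)·34 − (-46)·(-16)] + [(-46)·38 − (-8)·34] + [(-8)·45 − 17·38]| = 8866, so the area is 4433.
Along each edge there are gcd(|Δx|,|Δy|)+1 lattice points, so counting each shared vertex once the boundary has gcd(20,74) + gcd(83,13) + gcd(0,50) + gcd(38,4) + gcd(25,7) = 2+1+50+2+1 = 56.
Pick's theorem gives I = A − B/2 + 1 = 4433 − 56/2 + 1 = 4406, so the closed region contains I + B = 4406 + 56 = 4462 lattice points.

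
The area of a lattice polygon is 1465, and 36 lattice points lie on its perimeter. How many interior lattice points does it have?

1448

Pick's theorem A = I + B/2 − 1 rearranges to I = A − B/2 + 1 = 1465 − 36/2 + 1 = 1448.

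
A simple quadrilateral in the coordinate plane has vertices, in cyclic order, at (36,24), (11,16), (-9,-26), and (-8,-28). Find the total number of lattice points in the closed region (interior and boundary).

By the shoelace formula, twice the signed area is |[36·16 − 11·24] + [11·(-26) − (-9)·16] + [(-9)·(-28) − (-8)·(-26)] + [(-8)·24 − 36·(-28)]| = 1030, so the area is 515.
The number of boundary lattice points is Σ gcd(|Δx|,|Δy|) = gcd(25,8) + gcd(20,42) + gcd(1,2) + gcd(44,52) = 1+2+1+4 = 8.
Pick's theorem gives I = A − B/2 + 1 = 515 − 8/2 + 1 = 512, so the closed region contains I + B = 512 + 8 = 520 lattice points.

520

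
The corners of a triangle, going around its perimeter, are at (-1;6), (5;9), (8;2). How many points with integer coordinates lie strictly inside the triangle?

By the shoelace formula, twice the signed area is |((-1)·9 − 5·6) + (5·2 − 8·9) + (8·6 − (-1)·2)| = 51, so the area is 25.5.
Summing gcd(|Δx|,|Δy|) over the edges gives the boundary count: gcd(6,3) + gcd(3,7) + gcd(9,4) = 3+1+1 = 5.
Pick's theorem gives I = A − B/2 + 1 = 25.5 − 5/2 + 1 = 24.

24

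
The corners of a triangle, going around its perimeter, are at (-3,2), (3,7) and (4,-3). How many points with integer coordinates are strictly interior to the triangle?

By the shoelace formula, twice the signed area is |((-3)·7 − 3·2) + (3·(-3) − 4·7) + (4·2 − (-3)·(-3))| = 65, so the area is 32.5.
The number of boundary lattice points is Σ gcd(|Δx|,|Δy|) = gcd(6,5) + gcd(1,10) + gcd(7,5) = 1+1+1 = 3.
Pick's theorem gives I = A − B/2 + 1 = 32.5 − 3/2 + 1 = 32.

32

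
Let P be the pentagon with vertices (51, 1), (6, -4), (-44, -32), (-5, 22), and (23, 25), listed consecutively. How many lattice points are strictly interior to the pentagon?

1788

By the shoelace formula, twice the signed area is |(51·(-4) − 6·1) + (6·(-32) − (-44)·(-4)) + ((-44)·22 − (-5)·(-32)) + ((-5)·25 − 23·22) + (23·1 − 51·25)| = 3589, so the area is 1794.5.
The number of boundary lattice points is Σ gcd(|Δx|,|Δy|) = gcd(45,5) + gcd(50,28) + gcd(39,54) + gcd(28,3) + gcd(28,24) = 5+2+3+1+4 = 15.
By Pick's theorem A = I + B/2 − 1, so I = 1794.5 − 15/2 + 1 = 1788.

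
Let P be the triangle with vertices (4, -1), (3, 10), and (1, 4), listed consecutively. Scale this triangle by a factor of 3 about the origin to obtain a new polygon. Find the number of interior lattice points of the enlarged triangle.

121

Using the shoelace formula, 2A = |(4·10 − 3·(-1)) + (3·4 − 1·10) + (1·(-1) − 4·4)| = 28, so the area is 14.
Summing gcd(|Δx|,|Δy|) over the edges gives the boundary count: gcd(1,11) + gcd(2,6) + gcd(3,5) = 1+2+1 = 4.
Scaling by 3 multiplies the area by 3² = 9 (so the new area is 126) and multiplies the boundary lattice-point count by 3, giving 12.
By Pick's theorem, the interior count of the dilated polygon is 126 − 12/2 + 1 = 121.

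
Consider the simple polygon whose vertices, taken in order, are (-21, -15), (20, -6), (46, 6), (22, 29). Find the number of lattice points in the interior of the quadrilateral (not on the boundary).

The shoelace formula gives twice the area as |[(-21)·(-6) − 20·(-15)] + [20·6 − 46·(-6)] + [46·29 − 22·6] + [22·(-15) − (-21)·29]| = 2303, so the area is 1151.5.
The number of boundary lattice points is Σ gcd(|Δx|,|Δy|) = gcd(41,9) + gcd(26,12) + gcd(24,23) + gcd(43,44) = 1+2+1+1 = 5.
By Pick's theorem A = I + B/2 − 1, so I = 1151.5 − 5/2 + 1 = 1150.

1150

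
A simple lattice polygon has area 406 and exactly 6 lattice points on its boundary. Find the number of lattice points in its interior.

404

Pick's theorem A = I + B/2 − 1 rearranges to I = A − B/2 + 1 = 406 − 6/2 + 1 = 404.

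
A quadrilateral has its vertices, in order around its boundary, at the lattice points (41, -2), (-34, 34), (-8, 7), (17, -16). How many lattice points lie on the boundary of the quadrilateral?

Summing gcd(|Δx|,|Δy|) over the edges gives the boundary count: gcd(75,36) + gcd(26,27) + gcd(25,23) + gcd(24,14) = 3+1+1+2 = 7.

7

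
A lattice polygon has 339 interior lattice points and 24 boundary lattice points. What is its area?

350

Pick's theorem states A = I + B/2 − 1, so A = 339 + 24/2 − 1 = 350.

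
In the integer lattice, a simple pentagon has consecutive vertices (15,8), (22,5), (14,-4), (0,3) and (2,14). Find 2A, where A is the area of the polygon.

417

Using the shoelace formula, 2A = |(15·5 − 22·8) + (22·(-4) − 14·5) + (14·3 − 0·(-4)) + (0·14 − 2·3) + (2·8 − 15·14)| = 417, so the area is 417/2.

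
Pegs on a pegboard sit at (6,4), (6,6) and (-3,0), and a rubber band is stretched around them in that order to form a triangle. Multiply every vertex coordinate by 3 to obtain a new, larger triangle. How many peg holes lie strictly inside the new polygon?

The shoelace formula gives twice the area as |[6·6 − 6·4] + [6·0 − (-3)·6] + [(-3)·4 − 6·0]| = 18, so the area is 9.
Summing gcd(|Δx|,|Δy|) over the edges gives the boundary count: gcd(0,2) + gcd(9,6) + gcd(9,4) = 2+3+1 = 6.
Scaling by 3 multiplies the area by 3² = 9 (so the new area is 81) and multiplies the boundary lattice-point count by 3, giving 18.
By Pick's theorem, the interior count of the dilated polygon is 81 − 18/2 + 1 = 73.

73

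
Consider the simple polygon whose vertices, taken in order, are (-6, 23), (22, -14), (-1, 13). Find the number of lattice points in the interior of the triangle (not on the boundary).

45

By the shoelace formula, twice the signed area is |((-6)·(-14) − 22·23) + (22·13 − (-1)·(-14)) + ((-1)·23 − (-6)·13)| = 95, so the area is 95/2.
Along each edge there are gcd(|Δx|,|Δy|)+1 lattice points, so counting each shared vertex once the boundary has gcd(28,37) + gcd(23,27) + gcd(5,10) = 1+1+5 = 7.
By Pick's theorem A = I + B/2 − 1, so I = 95/2 − 7/2 + 1 = 45.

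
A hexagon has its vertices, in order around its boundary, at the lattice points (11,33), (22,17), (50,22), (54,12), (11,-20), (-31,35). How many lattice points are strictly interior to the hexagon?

2171

Using the shoelace formula, 2A = |(11·17 − 22·33) + (22·22 − 50·17) + (50·12 − 54·22) + (54·(-20) − 11·12) + (11·35 − (-31)·(-20)) + ((-31)·33 − 11·35)| = 4348, so the area is 2174.
Summing gcd(|Δx|,|Δy|) over the edges gives the boundary count: gcd(11,16) + gcd(28,5) + gcd(4,10) + gcd(43,32) + gcd(42,55) + gcd(42,2) = 1+1+2+1+1+2 = 8.
Pick's theorem gives I = A − B/2 + 1 = 2174 − 8/2 + 1 = 2171.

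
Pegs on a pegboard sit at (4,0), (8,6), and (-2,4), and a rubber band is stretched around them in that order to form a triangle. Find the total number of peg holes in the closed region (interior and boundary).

Using the shoelace formula, 2A = |[4·6 − 8·0] + [8·4 − (-2)·6] + [(-2)·0 − 4·4]| = 52, so the area is 26.
Along each edge there are gcd(|Δx|,|Δy|)+1 lattice points, so counting each shared vertex once the boundary has gcd(4,6) + gcd(10,2) + gcd(6,4) = 2+2+2 = 6.
Pick's theorem gives I = A − B/2 + 1 = 26 − 6/2 + 1 = 24, so the closed region contains I + B = 24 + 6 = 30 lattice points.

30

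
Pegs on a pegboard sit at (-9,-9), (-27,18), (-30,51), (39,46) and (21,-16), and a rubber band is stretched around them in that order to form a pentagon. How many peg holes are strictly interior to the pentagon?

Using the shoelace formula, 2A = |((-9)·18 − (-27)·(-9)) + ((-27)·51 − (-30)·18) + ((-30)·46 − 39·51) + (39·(-16) − 21·46) + (21·(-9) − (-9)·(-16))| = 6534, so the area is 3267.
Summing gcd(|Δx|,|Δy|) over the edges gives the boundary count: gcd(18,27) + gcd(3,33) + gcd(69,5) + gcd(18,62) + gcd(30,7) = 9+3+1+2+1 = 16.
By Pick's theorem A = I + B/2 − 1, so I = 3267 − 16/2 + 1 = 3260.

3260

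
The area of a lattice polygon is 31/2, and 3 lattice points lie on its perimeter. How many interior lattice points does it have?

15

Pick's theorem A = I + B/2 − 1 rearranges to I = A − B/2 + 1 = 31/2 − 3/2 + 1 = 15.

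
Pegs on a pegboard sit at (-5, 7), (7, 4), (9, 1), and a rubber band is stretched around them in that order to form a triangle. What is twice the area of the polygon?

The shoelace formula gives twice the area as |[(-5)·4 − 7·7] + [7·1 − 9·4] + [9·7 − (-5)·1]| = 30, so the area is 15.

30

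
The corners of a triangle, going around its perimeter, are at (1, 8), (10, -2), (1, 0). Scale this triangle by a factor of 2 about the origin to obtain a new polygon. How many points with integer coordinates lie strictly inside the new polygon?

135

Using the shoelace formula, 2A = |(1·(-2) − 10·8) + (10·0 − 1·(-2)) + (1·8 − 1·0)| = 72, so the area is 36.
The number of boundary lattice points is Σ gcd(|Δx|,|Δy|) = gcd(9,10) + gcd(9,2) + gcd(0,8) = 1+1+8 = 10.
Scaling by 2 multiplies the area by 2² = 4 (so the new area is 144) and multiplies the boundary lattice-point count by 2, giving 20.
By Pick's theorem, the interior count of the dilated polygon is 144 − 20/2 + 1 = 135.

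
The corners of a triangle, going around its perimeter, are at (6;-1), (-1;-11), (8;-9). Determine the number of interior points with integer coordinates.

37

Using the shoelace formula, 2A = |(6·(-11) − (-1)·(-1)) + ((-1)·(-9) − 8·(-11)) + (8·(-1) − 6·(-9))| = 76, so the area is 38.
Along each edge there are gcd(|Δx|,|Δy|)+1 lattice points, so counting each shared vertex once the boundary has gcd(7,10) + gcd(9,2) + gcd(2,8) = 1+1+2 = 4.
By Pick's theorem A = I + B/2 − 1, so I = 38 − 4/2 + 1 = 37.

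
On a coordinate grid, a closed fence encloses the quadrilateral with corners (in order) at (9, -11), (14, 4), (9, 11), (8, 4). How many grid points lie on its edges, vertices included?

The number of boundary lattice points is Σ gcd(|Δx|,|Δy|) = gcd(5,15) + gcd(5,7) + gcd(1,7) + gcd(1,15) = 5+1+1+1 = 8.

8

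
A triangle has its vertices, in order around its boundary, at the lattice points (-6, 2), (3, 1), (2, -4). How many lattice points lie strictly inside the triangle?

Using the shoelace formula, 2A = |((-6)·1 − 3·2) + (3·(-4) − 2·1) + (2·2 − (-6)·(-4))| = 46, so the area is 23.
Along each edge there are gcd(|Δx|,|Δy|)+1 lattice points, so counting each shared vertex once the boundary has gcd(9,1) + gcd(1,5) + gcd(8,6) = 1+1+2 = 4.
Pick's theorem gives I = A − B/2 + 1 = 23 − 4/2 + 1 = 22.

22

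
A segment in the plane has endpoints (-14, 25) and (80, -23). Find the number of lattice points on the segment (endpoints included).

The number of lattice points on a segment between lattice points is gcd(|Δx|,|Δy|) + 1 = gcd(94,48) + 1 = 2 + 1 = 3.

3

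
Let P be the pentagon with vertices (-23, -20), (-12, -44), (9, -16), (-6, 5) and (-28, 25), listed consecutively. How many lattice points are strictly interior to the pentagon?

The shoelace formula gives twice the area as |((-23)·(-44) − (-12)·(-20)) + ((-12)·(-16) − 9·(-44)) + (9·5 − (-6)·(-16)) + ((-6)·25 − (-28)·5) + ((-28)·(-20) − (-23)·25)| = 2434, so the area is 1217.
Summing gcd(|Δx|,|Δy|) over the edges gives the boundary count: gcd(11,24) + gcd(21,28) + gcd(15,21) + gcd(22,20) + gcd(5,45) = 1+7+3+2+5 = 18.
Pick's theorem gives I = A − B/2 + 1 = 1217 − 18/2 + 1 = 1209.

1209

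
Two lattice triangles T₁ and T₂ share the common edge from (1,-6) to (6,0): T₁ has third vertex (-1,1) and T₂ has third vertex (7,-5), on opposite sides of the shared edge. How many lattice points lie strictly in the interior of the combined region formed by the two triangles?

38

The union is the simple quadrilateral with vertices (1,-6), (-1,1), (6,0), (7,-5) in order.
The shoelace formula gives twice the area as |[1·1 − (-1)·(-6)] + [(-1)·0 − 6·1] + [6·(-5) − 7·0] + [7·(-6) − 1·(-5)]| = 78, so the area is 39.
The number of boundary lattice points is Σ gcd(|Δx|,|Δy|) = gcd(2,7) + gcd(7,1) + gcd(1,5) + gcd(6,1) = 1+1+1+1 = 4.
By Pick's theorem I = A − B/2 + 1 = 39 − 4/2 + 1 = 38.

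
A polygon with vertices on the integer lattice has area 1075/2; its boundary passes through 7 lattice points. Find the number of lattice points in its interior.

535

Pick's theorem A = I + B/2 − 1 rearranges to I = A − B/2 + 1 = 1075/2 − 7/2 + 1 = 535.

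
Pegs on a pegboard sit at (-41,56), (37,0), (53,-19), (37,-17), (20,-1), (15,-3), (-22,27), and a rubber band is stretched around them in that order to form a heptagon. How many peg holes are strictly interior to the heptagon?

By the shoelace formula, twice the signed area is |((-41)·0 − 37·56) + (37·(-19) − 53·0) + (53·(-17) − 37·(-19)) + (37·(-1) − 20·(-17)) + (20·(-3) − 15·(-1)) + (15·27 − (-22)·(-3)) + ((-22)·56 − (-41)·27)| = 2501, so the area is 1250.5.
Summing gcd(|Δx|,|Δy|) over the edges gives the boundary count: gcd(78,56) + gcd(16,19) + gcd(16,2) + gcd(17,16) + gcd(5,2) + gcd(37,30) + gcd(19,29) = 2+1+2+1+1+1+1 = 9.
Pick's theorem gives I = A − B/2 + 1 = 1250.5 − 9/2 + 1 = 1247.

1247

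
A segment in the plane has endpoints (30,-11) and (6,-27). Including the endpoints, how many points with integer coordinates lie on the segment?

9

The number of lattice points on a segment between lattice points is gcd(|Δx|,|Δy|) + 1 = gcd(24,16) + 1 = 8 + 1 = 9.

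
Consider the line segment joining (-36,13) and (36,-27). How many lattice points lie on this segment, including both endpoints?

9

The number of lattice points on a segment between lattice points is gcd(|Δx|,|Δy|) + 1 = gcd(72,40) + 1 = 8 + 1 = 9.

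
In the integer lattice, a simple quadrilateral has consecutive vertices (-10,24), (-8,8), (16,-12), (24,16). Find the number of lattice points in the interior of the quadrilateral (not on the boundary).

Using the shoelace formula, 2A = |[(-10)·8 − (-8)·24] + [(-8)·(-12) − 16·8] + [16·16 − 24·(-12)] + [24·24 − (-10)·16]| = 1360, so the area is 680.
Summing gcd(|Δx|,|Δy|) over the edges gives the boundary count: gcd(2,16) + gcd(24,20) + gcd(8,28) + gcd(34,8) = 2+4+4+2 = 12.
By Pick's theorem A = I + B/2 − 1, so I = 680 − 12/2 + 1 = 675.

675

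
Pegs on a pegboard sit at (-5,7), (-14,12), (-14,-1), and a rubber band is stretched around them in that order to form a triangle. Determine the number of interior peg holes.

Using the shoelace formula, 2A = |[(-5)·12 − (-14)·7] + [(-14)·(-1) − (-14)·12] + [(-14)·7 − (-5)·(-1)]| = 117, so the area is 117/2.
Summing gcd(|Δx|,|Δy|) over the edges gives the boundary count: gcd(9,5) + gcd(0,13) + gcd(9,8) = 1+13+1 = 15.
Pick's theorem gives I = A − B/2 + 1 = 117/2 − 15/2 + 1 = 52.

52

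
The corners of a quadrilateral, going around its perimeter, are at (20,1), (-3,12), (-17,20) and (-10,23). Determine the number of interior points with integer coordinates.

135

The shoelace formula gives twice the area as |[20·12 − (-3)·1] + [(-3)·20 − (-17)·12] + [(-17)·23 − (-10)·20] + [(-10)·1 − 20·23]| = 274, so the area is 137.
Summing gcd(|Δx|,|Δy|) over the edges gives the boundary count: gcd(23,11) + gcd(14,8) + gcd(7,3) + gcd(30,22) = 1+2+1+2 = 6.
Pick's theorem gives I = A − B/2 + 1 = 137 − 6/2 + 1 = 135.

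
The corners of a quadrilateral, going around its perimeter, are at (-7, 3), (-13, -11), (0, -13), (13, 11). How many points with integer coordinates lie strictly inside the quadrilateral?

282

Using the shoelace formula, 2A = |((-7)·(-11) − (-13)·3) + ((-13)·(-13) − 0·(-11)) + (0·11 − 13·(-13)) + (13·3 − (-7)·11)| = 570, so the area is 285.
The number of boundary lattice points is Σ gcd(|Δx|,|Δy|) = gcd(6,14) + gcd(13,2) + gcd(13,24) + gcd(20,8) = 2+1+1+4 = 8.
Pick's theorem gives I = A − B/2 + 1 = 285 − 8/2 + 1 = 282.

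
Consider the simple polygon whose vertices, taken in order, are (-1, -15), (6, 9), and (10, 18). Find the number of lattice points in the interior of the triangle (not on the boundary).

11

Using the shoelace formula, 2A = |((-1)·9 − 6·(-15)) + (6·18 − 10·9) + (10·(-15) − (-1)·18)| = 33, so the area is 16.5.
The number of boundary lattice points is Σ gcd(|Δx|,|Δy|) = gcd(7,24) + gcd(4,9) + gcd(11,33) = 1+1+11 = 13.
Pick's theorem gives I = A − B/2 + 1 = 16.5 − 13/2 + 1 = 11.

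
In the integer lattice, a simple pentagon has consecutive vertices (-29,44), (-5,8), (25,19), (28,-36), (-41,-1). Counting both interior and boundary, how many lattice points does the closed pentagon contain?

2548

Using the shoelace formula, 2A = |[(-29)·8 − (-5)·44] + [(-5)·19 − 25·8] + [25·(-36) − 28·19] + [28·(-1) − (-41)·(-36)] + [(-41)·44 − (-29)·(-1)]| = 5076, so the area is 2538.
Along each edge there are gcd(|Δx|,|Δy|)+1 lattice points, so counting each shared vertex once the boundary has gcd(24,36) + gcd(30,11) + gcd(3,55) + gcd(69,35) + gcd(12,45) = 12+1+1+1+3 = 18.
Pick's theorem gives I = A − B/2 + 1 = 2538 − 18/2 + 1 = 2530, so the closed region contains I + B = 2530 + 18 = 2548 lattice points.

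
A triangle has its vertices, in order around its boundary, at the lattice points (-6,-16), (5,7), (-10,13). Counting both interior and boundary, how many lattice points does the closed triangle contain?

By the shoelace formula, twice the signed area is |((-6)·7 − 5·(-16)) + (5·13 − (-10)·7) + ((-10)·(-16) − (-6)·13)| = 411, so the area is 411/2.
The number of boundary lattice points is Σ gcd(|Δx|,|Δy|) = gcd(11,23) + gcd(15,6) + gcd(4,29) = 1+3+1 = 5.
Pick's theorem gives I = A − B/2 + 1 = 411/2 − 5/2 + 1 = 204, so the closed region contains I + B = 204 + 5 = 209 lattice points.

209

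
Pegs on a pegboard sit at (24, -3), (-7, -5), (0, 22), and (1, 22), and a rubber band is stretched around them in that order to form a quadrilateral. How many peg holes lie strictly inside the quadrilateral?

423

By the shoelace formula, twice the signed area is |(24·(-5) − (-7)·(-3)) + ((-7)·22 − 0·(-5)) + (0·22 − 1·22) + (1·(-3) − 24·22)| = 848, so the area is 424.
The number of boundary lattice points is Σ gcd(|Δx|,|Δy|) = gcd(31,2) + gcd(7,27) + gcd(1,0) + gcd(23,25) = 1+1+1+1 = 4.
Pick's theorem gives I = A − B/2 + 1 = 424 − 4/2 + 1 = 423.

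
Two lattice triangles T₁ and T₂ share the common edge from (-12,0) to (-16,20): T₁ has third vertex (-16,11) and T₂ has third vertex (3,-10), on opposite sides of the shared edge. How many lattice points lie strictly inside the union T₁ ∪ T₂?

141

The union is the simple quadrilateral with vertices (-12,0), (-16,11), (-16,20), (3,-10) in order.
By the shoelace formula, twice the signed area is |[(-12)·11 − (-16)·0] + [(-16)·20 − (-16)·11] + [(-16)·(-10) − 3·20] + [3·0 − (-12)·(-10)]| = 296, so the area is 148.
The number of boundary lattice points is Σ gcd(|Δx|,|Δy|) = gcd(4,11) + gcd(0,9) + gcd(19,30) + gcd(15,10) = 1+9+1+5 = 16.
By Pick's theorem I = A − B/2 + 1 = 148 − 16/2 + 1 = 141.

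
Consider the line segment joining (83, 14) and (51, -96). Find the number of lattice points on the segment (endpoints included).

The number of lattice points on a segment between lattice points is gcd(|Δx|,|Δy|) + 1 = gcd(32,110) + 1 = 2 + 1 = 3.

3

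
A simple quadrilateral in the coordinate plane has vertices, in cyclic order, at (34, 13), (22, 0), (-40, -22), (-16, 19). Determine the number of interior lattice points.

The shoelace formula gives twice the area as |[34·0 − 22·13] + [22·(-22) − (-40)·0] + [(-40)·19 − (-16)·(-22)] + [(-16)·13 − 34·19]| = 2736, so the area is 1368.
Summing gcd(|Δx|,|Δy|) over the edges gives the boundary count: gcd(12,13) + gcd(62,22) + gcd(24,41) + gcd(50,6) = 1+2+1+2 = 6.
Pick's theorem gives I = A − B/2 + 1 = 1368 − 6/2 + 1 = 1366.

1366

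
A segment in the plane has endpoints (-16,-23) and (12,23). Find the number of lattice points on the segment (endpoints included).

3

The number of lattice points on a segment between lattice points is gcd(|Δx|,|Δy|) + 1 = gcd(28,46) + 1 = 2 + 1 = 3.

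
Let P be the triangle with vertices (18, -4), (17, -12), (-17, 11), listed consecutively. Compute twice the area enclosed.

The shoelace formula gives twice the area as |[18·(-12) − 17·(-4)] + [17·11 − (-17)·(-12)] + [(-17)·(-4) − 18·11]| = 295, so the area is 295/2.

295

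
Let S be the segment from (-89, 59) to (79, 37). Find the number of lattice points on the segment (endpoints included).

3

The number of lattice points on a segment between lattice points is gcd(|Δx|,|Δy|) + 1 = gcd(168,22) + 1 = 2 + 1 = 3.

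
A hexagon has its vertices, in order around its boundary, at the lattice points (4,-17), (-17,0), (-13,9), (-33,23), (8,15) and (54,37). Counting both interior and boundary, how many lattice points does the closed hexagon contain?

1357

Using the shoelace formula, 2A = |[4·0 − (-17)·(-17)] + [(-17)·9 − (-13)·0] + [(-13)·23 − (-33)·9] + [(-33)·15 − 8·23] + [8·37 − 54·15] + [54·(-17) − 4·37]| = 2703, so the area is 2703/2.
Summing gcd(|Δx|,|Δy|) over the edges gives the boundary count: gcd(21,17) + gcd(4,9) + gcd(20,14) + gcd(41,8) + gcd(46,22) + gcd(50,54) = 1+1+2+1+2+2 = 9.
Pick's theorem gives I = A − B/2 + 1 = 2703/2 − 9/2 + 1 = 1348, so the closed region contains I + B = 1348 + 9 = 1357 lattice points.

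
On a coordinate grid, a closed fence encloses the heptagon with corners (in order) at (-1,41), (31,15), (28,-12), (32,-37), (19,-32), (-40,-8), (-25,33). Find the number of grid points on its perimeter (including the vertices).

The number of boundary lattice points is Σ gcd(|Δx|,|Δy|) = gcd(32,26) + gcd(3,27) + gcd(4,25) + gcd(13,5) + gcd(59,24) + gcd(15,41) + gcd(24,8) = 2+3+1+1+1+1+8 = 17.

17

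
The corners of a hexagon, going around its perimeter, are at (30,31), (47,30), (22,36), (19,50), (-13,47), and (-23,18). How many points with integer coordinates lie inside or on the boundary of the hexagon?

1018

Using the shoelace formula, 2A = |[30·30 − 47·31] + [47·36 − 22·30] + [22·50 − 19·36] + [19·47 − (-13)·50] + [(-13)·18 − (-23)·47] + [(-23)·31 − 30·18]| = 2028, so the area is 1014.
Summing gcd(|Δx|,|Δy|) over the edges gives the boundary count: gcd(17,1) + gcd(25,6) + gcd(3,14) + gcd(32,3) + gcd(10,29) + gcd(53,13) = 1+1+1+1+1+1 = 6.
Pick's theorem gives I = A − B/2 + 1 = 1014 − 6/2 + 1 = 1012, so the closed region contains I + B = 1012 + 6 = 1018 lattice points.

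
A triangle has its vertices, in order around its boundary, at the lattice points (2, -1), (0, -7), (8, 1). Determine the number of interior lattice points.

11

Using the shoelace formula, 2A = |(2·(-7) − 0·(-1)) + (0·1 − 8·(-7)) + (8·(-1) − 2·1)| = 32, so the area is 16.
The number of boundary lattice points is Σ gcd(|Δx|,|Δy|) = gcd(2,6) + gcd(8,8) + gcd(6,2) = 2+8+2 = 12.
Pick's theorem gives I = A − B/2 + 1 = 16 − 12/2 + 1 = 11.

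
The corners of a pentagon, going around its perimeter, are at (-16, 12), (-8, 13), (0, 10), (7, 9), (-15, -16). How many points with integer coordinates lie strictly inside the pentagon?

336

The shoelace formula gives twice the area as |[(-16)·13 − (-8)·12] + [(-8)·10 − 0·13] + [0·9 − 7·10] + [7·(-16) − (-15)·9] + [(-15)·12 − (-16)·(-16)]| = 675, so the area is 675/2.
Summing gcd(|Δx|,|Δy|) over the edges gives the boundary count: gcd(8,1) + gcd(8,3) + gcd(7,1) + gcd(22,25) + gcd(1,28) = 1+1+1+1+1 = 5.
Pick's theorem gives I = A − B/2 + 1 = 675/2 − 5/2 + 1 = 336.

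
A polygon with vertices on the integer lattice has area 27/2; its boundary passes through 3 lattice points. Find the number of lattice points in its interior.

13

Pick's theorem A = I + B/2 − 1 rearranges to I = A − B/2 + 1 = 27/2 − 3/2 + 1 = 13.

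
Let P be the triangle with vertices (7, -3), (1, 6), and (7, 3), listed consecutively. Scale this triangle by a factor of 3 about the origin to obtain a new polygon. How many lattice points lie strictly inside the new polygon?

The shoelace formula gives twice the area as |[7·6 − 1·(-3)] + [1·3 − 7·6] + [7·(-3) − 7·3]| = 36, so the area is 18.
Along each edge there are gcd(|Δx|,|Δy|)+1 lattice points, so counting each shared vertex once the boundary has gcd(6,9) + gcd(6,3) + gcd(0,6) = 3+3+6 = 12.
Scaling by 3 multiplies the area by 3² = 9 (so the new area is 162) and multiplies the boundary lattice-point count by 3, giving 36.
By Pick's theorem, the interior count of the dilated polygon is 162 − 36/2 + 1 = 145.

145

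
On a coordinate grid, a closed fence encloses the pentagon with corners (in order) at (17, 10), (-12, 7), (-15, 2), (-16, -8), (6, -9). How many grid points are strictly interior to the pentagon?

437

The shoelace formula gives twice the area as |[17·7 − (-12)·10] + [(-12)·2 − (-15)·7] + [(-15)·(-8) − (-16)·2] + [(-16)·(-9) − 6·(-8)] + [6·10 − 17·(-9)]| = 877, so the area is 877/2.
Along each edge there are gcd(|Δx|,|Δy|)+1 lattice points, so counting each shared vertex once the boundary has gcd(29,3) + gcd(3,5) + gcd(1,10) + gcd(22,1) + gcd(11,19) = 1+1+1+1+1 = 5.
Pick's theorem gives I = A − B/2 + 1 = 877/2 − 5/2 + 1 = 437.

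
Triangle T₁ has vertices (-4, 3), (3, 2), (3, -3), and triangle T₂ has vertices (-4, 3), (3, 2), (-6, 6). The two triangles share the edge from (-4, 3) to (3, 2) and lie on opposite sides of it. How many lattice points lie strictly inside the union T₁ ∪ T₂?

The union is the simple quadrilateral with vertices (-4, 3), (3, -3), (3, 2), (-6, 6) in order.
The shoelace formula gives twice the area as |[(-4)·(-3) − 3·3] + [3·2 − 3·(-3)] + [3·6 − (-6)·2] + [(-6)·3 − (-4)·6]| = 54, so the area is 27.
The number of boundary lattice points is Σ gcd(|Δx|,|Δy|) = gcd(7,6) + gcd(0,5) + gcd(9,4) + gcd(2,3) = 1+5+1+1 = 8.
By Pick's theorem I = A − B/2 + 1 = 27 − 8/2 + 1 = 24.

24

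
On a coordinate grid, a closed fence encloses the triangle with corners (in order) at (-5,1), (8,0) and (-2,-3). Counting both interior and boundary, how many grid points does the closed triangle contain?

27

By the shoelace formula, twice the signed area is |[(-5)·0 − 8·1] + [8·(-3) − (-2)·0] + [(-2)·1 − (-5)·(-3)]| = 49, so the area is 49/2.
Along each edge there are gcd(|Δx|,|Δy|)+1 lattice points, so counting each shared vertex once the boundary has gcd(13,1) + gcd(10,3) + gcd(3,4) = 1+1+1 = 3.
Pick's theorem gives I = A − B/2 + 1 = 49/2 − 3/2 + 1 = 24, so the closed region contains I + B = 24 + 3 = 27 lattice points.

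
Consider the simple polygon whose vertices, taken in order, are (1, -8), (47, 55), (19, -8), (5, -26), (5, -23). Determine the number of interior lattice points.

717

The shoelace formula gives twice the area as |[1·55 − 47·(-8)] + [47·(-8) − 19·55] + [19·(-26) − 5·(-8)] + [5·(-23) − 5·(-26)] + [5·(-8) − 1·(-23)]| = 1446, so the area is 723.
Along each edge there are gcd(|Δx|,|Δy|)+1 lattice points, so counting each shared vertex once the boundary has gcd(46,63) + gcd(28,63) + gcd(14,18) + gcd(0,3) + gcd(4,15) = 1+7+2+3+1 = 14.
Pick's theorem gives I = A − B/2 + 1 = 723 − 14/2 + 1 = 717.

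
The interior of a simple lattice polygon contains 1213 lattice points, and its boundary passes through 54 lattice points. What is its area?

1239

By Pick's theorem, A = I + B/2 − 1 = 1213 + 54/2 − 1 = 1239.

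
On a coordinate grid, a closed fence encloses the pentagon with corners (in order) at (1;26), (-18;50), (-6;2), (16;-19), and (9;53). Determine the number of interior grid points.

1025

The shoelace formula gives twice the area as |(1·50 − (-18)·26) + ((-18)·2 − (-6)·50) + ((-6)·(-19) − 16·2) + (16·53 − 9·(-19)) + (9·26 − 1·53)| = 2064, so the area is 1032.
Along each edge there are gcd(|Δx|,|Δy|)+1 lattice points, so counting each shared vertex once the boundary has gcd(19,24) + gcd(12,48) + gcd(22,21) + gcd(7,72) + gcd(8,27) = 1+12+1+1+1 = 16.
By Pick's theorem A = I + B/2 − 1, so I = 1032 − 16/2 + 1 = 1025.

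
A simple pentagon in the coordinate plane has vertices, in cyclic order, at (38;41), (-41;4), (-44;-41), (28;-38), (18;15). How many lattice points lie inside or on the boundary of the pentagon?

3897

Using the shoelace formula, 2A = |[38·4 − (-41)·41] + [(-41)·(-41) − (-44)·4] + [(-44)·(-38) − 28·(-41)] + [28·15 − 18·(-38)] + [18·41 − 38·15]| = 7782, so the area is 3891.
Along each edge there are gcd(|Δx|,|Δy|)+1 lattice points, so counting each shared vertex once the boundary has gcd(79,37) + gcd(3,45) + gcd(72,3) + gcd(10,53) + gcd(20,26) = 1+3+3+1+2 = 10.
Pick's theorem gives I = A − B/2 + 1 = 3891 − 10/2 + 1 = 3887, so the closed region contains I + B = 3887 + 10 = 3897 lattice points.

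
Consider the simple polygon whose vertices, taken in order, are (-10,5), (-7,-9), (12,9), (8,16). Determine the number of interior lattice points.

244

Using the shoelace formula, 2A = |[(-10)·(-9) − (-7)·5] + [(-7)·9 − 12·(-9)] + [12·16 − 8·9] + [8·5 − (-10)·16]| = 490, so the area is 245.
Along each edge there are gcd(|Δx|,|Δy|)+1 lattice points, so counting each shared vertex once the boundary has gcd(3,14) + gcd(19,18) + gcd(4,7) + gcd(18,11) = 1+1+1+1 = 4.
Pick's theorem gives I = A − B/2 + 1 = 245 − 4/2 + 1 = 244.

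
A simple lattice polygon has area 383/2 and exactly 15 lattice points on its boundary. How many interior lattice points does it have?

Pick's theorem A = I + B/2 − 1 rearranges to I = A − B/2 + 1 = 383/2 − 15/2 + 1 = 185.

185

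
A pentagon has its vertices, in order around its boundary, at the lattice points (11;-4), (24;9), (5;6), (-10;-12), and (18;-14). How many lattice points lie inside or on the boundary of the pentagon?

Using the shoelace formula, 2A = |[11·9 − 24·(-4)] + [24·6 − 5·9] + [5·(-12) − (-10)·6] + [(-10)·(-14) − 18·(-12)] + [18·(-4) − 11·(-14)]| = 732, so the area is 366.
The number of boundary lattice points is Σ gcd(|Δx|,|Δy|) = gcd(13,13) + gcd(19,3) + gcd(15,18) + gcd(28,2) + gcd(7,10) = 13+1+3+2+1 = 20.
Pick's theorem gives I = A − B/2 + 1 = 366 − 20/2 + 1 = 357, so the closed region contains I + B = 357 + 20 = 377 lattice points.

377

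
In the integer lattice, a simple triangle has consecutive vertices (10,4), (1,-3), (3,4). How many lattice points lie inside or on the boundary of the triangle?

The shoelace formula gives twice the area as |(10·(-3) − 1·4) + (1·4 − 3·(-3)) + (3·4 − 10·4)| = 49, so the area is 49/2.
Along each edge there are gcd(|Δx|,|Δy|)+1 lattice points, so counting each shared vertex once the boundary has gcd(9,7) + gcd(2,7) + gcd(7,0) = 1+1+7 = 9.
Pick's theorem gives I = A − B/2 + 1 = 49/2 − 9/2 + 1 = 21, so the closed region contains I + B = 21 + 9 = 30 lattice points.

30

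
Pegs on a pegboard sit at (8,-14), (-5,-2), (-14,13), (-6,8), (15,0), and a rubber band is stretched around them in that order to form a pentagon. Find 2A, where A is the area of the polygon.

543

Using the shoelace formula, 2A = |(8·(-2) − (-5)·(-14)) + ((-5)·13 − (-14)·(-2)) + ((-14)·8 − (-6)·13) + ((-6)·0 − 15·8) + (15·(-14) − 8·0)| = 543, so the area is 271.5.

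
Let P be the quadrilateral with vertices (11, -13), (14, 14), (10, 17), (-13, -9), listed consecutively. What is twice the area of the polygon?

Using the shoelace formula, 2A = |[11·14 − 14·(-13)] + [14·17 − 10·14] + [10·(-9) − (-13)·17] + [(-13)·(-13) − 11·(-9)]| = 833, so the area is 833/2.

833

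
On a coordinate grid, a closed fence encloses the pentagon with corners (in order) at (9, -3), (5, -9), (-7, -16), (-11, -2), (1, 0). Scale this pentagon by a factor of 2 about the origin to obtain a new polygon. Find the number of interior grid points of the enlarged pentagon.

Using the shoelace formula, 2A = |[9·(-9) − 5·(-3)] + [5·(-16) − (-7)·(-9)] + [(-7)·(-2) − (-11)·(-16)] + [(-11)·0 − 1·(-2)] + [1·(-3) − 9·0]| = 372, so the area is 186.
Summing gcd(|Δx|,|Δy|) over the edges gives the boundary count: gcd(4,6) + gcd(12,7) + gcd(4,14) + gcd(12,2) + gcd(8,3) = 2+1+2+2+1 = 8.
Scaling by 2 multiplies the area by 2² = 4 (so the new area is 744) and multiplies the boundary lattice-point count by 2, giving 16.
By Pick's theorem, the interior count of the dilated polygon is 744 − 16/2 + 1 = 737.

737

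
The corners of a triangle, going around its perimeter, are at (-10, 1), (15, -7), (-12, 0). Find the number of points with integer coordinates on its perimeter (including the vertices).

The number of boundary lattice points is Σ gcd(|Δx|,|Δy|) = gcd(25,8) + gcd(27,7) + gcd(2,1) = 1+1+1 = 3.

3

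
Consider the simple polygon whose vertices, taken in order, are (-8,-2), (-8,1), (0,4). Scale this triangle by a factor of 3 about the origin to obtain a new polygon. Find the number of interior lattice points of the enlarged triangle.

Using the shoelace formula, 2A = |[(-8)·1 − (-8)·(-2)] + [(-8)·4 − 0·1] + [0·(-2) − (-8)·4]| = 24, so the area is 12.
Along each edge there are gcd(|Δx|,|Δy|)+1 lattice points, so counting each shared vertex once the boundary has gcd(0,3) + gcd(8,3) + gcd(8,6) = 3+1+2 = 6.
Scaling by 3 multiplies the area by 3² = 9 (so the new area is 108) and multiplies the boundary lattice-point count by 3, giving 18.
By Pick's theorem, the interior count of the dilated polygon is 108 − 18/2 + 1 = 100.

100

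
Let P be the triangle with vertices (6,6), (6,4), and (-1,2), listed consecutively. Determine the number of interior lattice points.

6

The shoelace formula gives twice the area as |[6·4 − 6·6] + [6·2 − (-1)·4] + [(-1)·6 − 6·2]| = 14, so the area is 7.
Summing gcd(|Δx|,|Δy|) over the edges gives the boundary count: gcd(0,2) + gcd(7,2) + gcd(7,4) = 2+1+1 = 4.
Pick's theorem gives I = A − B/2 + 1 = 7 − 4/2 + 1 = 6.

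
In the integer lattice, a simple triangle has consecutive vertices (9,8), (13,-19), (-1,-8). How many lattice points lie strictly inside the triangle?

The shoelace formula gives twice the area as |[9·(-19) − 13·8] + [13·(-8) − (-1)·(-19)] + [(-1)·8 − 9·(-8)]| = 334, so the area is 167.
The number of boundary lattice points is Σ gcd(|Δx|,|Δy|) = gcd(4,27) + gcd(14,11) + gcd(10,16) = 1+1+2 = 4.
By Pick's theorem A = I + B/2 − 1, so I = 167 − 4/2 + 1 = 166.

166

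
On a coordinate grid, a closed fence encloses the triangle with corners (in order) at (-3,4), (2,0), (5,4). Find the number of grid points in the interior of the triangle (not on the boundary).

12

The shoelace formula gives twice the area as |((-3)·0 − 2·4) + (2·4 − 5·0) + (5·4 − (-3)·4)| = 32, so the area is 16.
Summing gcd(|Δx|,|Δy|) over the edges gives the boundary count: gcd(5,4) + gcd(3,4) + gcd(8,0) = 1+1+8 = 10.
By Pick's theorem A = I + B/2 − 1, so I = 16 − 10/2 + 1 = 12.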